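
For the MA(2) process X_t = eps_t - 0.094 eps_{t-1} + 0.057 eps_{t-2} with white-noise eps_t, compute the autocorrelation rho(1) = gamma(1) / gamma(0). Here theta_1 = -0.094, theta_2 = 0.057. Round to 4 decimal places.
\rho(1) = -0.0982

For an MA(q) process with theta_0 = 1, the autocovariance is
  gamma(k) = sigma^2 * sum_{i=0..q-k} theta_i * theta_{i+k},
and rho(k) = gamma(k) / gamma(0). Sigma^2 cancels.
  numerator   = (1)*(-0.094) + (-0.094)*(0.057) = -0.099358.
  denominator = (1)^2 + (-0.094)^2 + (0.057)^2 = 1.012085.
  rho(1) = -0.099358 / 1.012085 = -0.0982.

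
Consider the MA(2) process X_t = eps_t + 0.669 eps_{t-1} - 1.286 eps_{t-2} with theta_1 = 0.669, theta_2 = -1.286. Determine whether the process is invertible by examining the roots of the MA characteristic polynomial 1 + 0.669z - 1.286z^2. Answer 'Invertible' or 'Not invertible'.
\text{Not invertible}

The MA(q) characteristic polynomial is P(z) = 1 + 0.669z - 1.286z^2.
Invertibility requires all roots to lie outside the unit circle, i.e. |z| > 1 for every root.
Set 1 + (0.669) z + (-1.286) z^2 = 0, i.e. a z^2 + b z + c = 0 with a = -1.286, b = 0.669, c = 1.
Discriminant D = b^2 - 4ac = (0.669)^2 - 4*(-1.286)*1 = 0.447561 - (-5.144) = 5.591561.
D >= 0, so the roots are real: z = (-b +/- sqrt(D)) / (2a) = (-0.669 +/- 2.364648) / (-2.572).
  z_1 = (-0.669 + 2.364648) / (-2.572) = -0.6593,   |z_1| = 0.6593.
  z_2 = (-0.669 - 2.364648) / (-2.572) = 1.1795,   |z_2| = 1.1795.
Moduli of all roots: 0.6593, 1.1795.
All moduli strictly greater than 1? No.
Verdict: Not invertible.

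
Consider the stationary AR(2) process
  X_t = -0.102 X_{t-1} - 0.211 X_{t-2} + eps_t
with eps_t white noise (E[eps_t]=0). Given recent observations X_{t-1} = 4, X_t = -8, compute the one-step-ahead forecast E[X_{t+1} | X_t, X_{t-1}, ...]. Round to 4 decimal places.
E[X_{t+1} \mid \mathcal F_t] = -0.0280

For an AR(p) model X_t = c + sum_i phi_i X_{t-i} + eps_t, the
one-step-ahead conditional mean is
  E[X_{t+1} | X_t, ...] = c + sum_i phi_i X_{t+1-i}.
Substitute known values:
  E[X_{t+1} | ...] = (-0.102) * (-8) + (-0.211) * (4)
                   = -0.0280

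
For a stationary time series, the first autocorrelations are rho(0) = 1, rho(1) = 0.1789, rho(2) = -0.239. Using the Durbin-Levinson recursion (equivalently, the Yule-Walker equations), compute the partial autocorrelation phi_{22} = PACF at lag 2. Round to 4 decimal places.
\phi_{22} = -0.2800

The PACF at lag k is phi_{kk}, the last component of the solution
to the Yule-Walker system G_k phi = r_k where
  (G_k)_{ij} = rho(|i - j|), (r_k)_i = rho(i), i,j = 1..k.
Equivalently, Durbin-Levinson gives phi_{kk} iteratively:
  phi_{11} = rho(1)
  phi_{kk} = [rho(k) - sum_{j=1..k-1} phi_{k-1,j} rho(k-j)]
            / [1 - sum_{j=1..k-1} phi_{k-1,j} rho(j)],
  phi_{k,j} = phi_{k-1,j} - phi_{kk} phi_{k-1,k-j},  j = 1..k-1.
Step k = 1:
  phi_11 = rho(1) = 0.1789.
Step k = 2:
  phi_22 = [rho(2) - phi_11 rho(1)] / [1 - phi_11 rho(1)] = [-0.239 - (0.1789)(0.1789)] / [1 - (0.1789)(0.1789)]
         = -0.27100521 / 0.96799479 = -0.28.
Therefore phi_{22} = -0.2800.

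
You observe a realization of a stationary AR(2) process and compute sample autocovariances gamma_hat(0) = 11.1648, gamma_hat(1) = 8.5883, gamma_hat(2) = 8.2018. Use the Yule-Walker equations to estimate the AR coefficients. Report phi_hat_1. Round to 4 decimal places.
\hat\phi_{1} = 0.5000

The Yule-Walker equations for an AR(p) process read, in matrix form,
  Gamma_p phi = r_p,   with   (Gamma_p)_{ij} = gamma(|i - j|),
                       (r_p)_i = gamma(i),   i,j = 1..p.
Substitute the sample gammas (Toeplitz matrix and right-hand side of size 2):
  Gamma_p = [[11.1648, 8.5883], [8.5883, 11.1648]]
  r_p     = [8.5883, 8.2018]
Written out:
  11.1648 phi_1 + 8.5883 phi_2 = 8.5883
  8.5883 phi_1 + 11.1648 phi_2 = 8.2018
Solve by Cramer's rule:
  det = gamma(0)^2 - gamma(1)^2 = (11.1648)^2 - (8.5883)^2 = 124.65275904 - 73.75889689 = 50.89386215
  phi_hat_1 = [gamma(1) gamma(0) - gamma(1) gamma(2)] / det = [(8.5883)(11.1648) - (8.5883)(8.2018)] / 50.89386215 = 25.4471329 / 50.89386215 = 0.5
  phi_hat_2 = [gamma(0) gamma(2) - gamma(1)^2] / det = [(11.1648)(8.2018) - (8.5883)^2] / 50.89386215 = 17.81255975 / 50.89386215 = 0.35
So phi_hat = [0.5000, 0.3500].
Therefore phi_hat_1 = 0.5000.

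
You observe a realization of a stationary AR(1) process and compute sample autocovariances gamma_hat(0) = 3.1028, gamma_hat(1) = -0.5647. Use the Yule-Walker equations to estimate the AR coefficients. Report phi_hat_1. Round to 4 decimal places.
\hat\phi_{1} = -0.1820

The Yule-Walker equations for an AR(p) process read, in matrix form,
  Gamma_p phi = r_p,   with   (Gamma_p)_{ij} = gamma(|i - j|),
                       (r_p)_i = gamma(i),   i,j = 1..p.
Substitute the sample gammas (Toeplitz matrix and right-hand side of size 1):
  Gamma_p = [[3.1028]]
  r_p     = [-0.5647]
With p = 1 this is the single equation gamma(0) phi_1 = gamma(1):
  phi_hat_1 = gamma(1) / gamma(0) = -0.5647 / 3.1028 = -0.1820.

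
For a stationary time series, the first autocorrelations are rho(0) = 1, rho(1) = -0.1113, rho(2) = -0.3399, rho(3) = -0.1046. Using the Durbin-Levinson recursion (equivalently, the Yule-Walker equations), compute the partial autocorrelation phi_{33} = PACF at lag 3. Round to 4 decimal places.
\phi_{33} = -0.2270

The PACF at lag k is phi_{kk}, the last component of the solution
to the Yule-Walker system G_k phi = r_k where
  (G_k)_{ij} = rho(|i - j|), (r_k)_i = rho(i), i,j = 1..k.
Equivalently, Durbin-Levinson gives phi_{kk} iteratively:
  phi_{11} = rho(1)
  phi_{kk} = [rho(k) - sum_{j=1..k-1} phi_{k-1,j} rho(k-j)]
            / [1 - sum_{j=1..k-1} phi_{k-1,j} rho(j)],
  phi_{k,j} = phi_{k-1,j} - phi_{kk} phi_{k-1,k-j},  j = 1..k-1.
Step k = 1:
  phi_11 = rho(1) = -0.1113.
Step k = 2:
  phi_22 = [rho(2) - phi_11 rho(1)] / [1 - phi_11 rho(1)] = [-0.3399 - (-0.1113)(-0.1113)] / [1 - (-0.1113)(-0.1113)]
         = -0.35228769 / 0.98761231 = -0.356706.
  Update: phi_21 = phi_11 - phi_22 phi_11 = -0.1113 - (-0.356706)(-0.1113) = -0.151001.
Step k = 3:
  phi_33 = [rho(3) - phi_21 rho(2) - phi_22 rho(1)] / [1 - phi_21 rho(1) - phi_22 rho(2)]
    numerator   = -0.1046 - (-0.151001)(-0.3399) - (-0.356706)(-0.1113) = -0.19562681
    denominator = 1 - (-0.151001)(-0.1113) - (-0.356706)(-0.3399) = 0.86194902
  phi_33 = -0.19562681 / 0.86194902 = -0.227.
Therefore phi_{33} = -0.2270.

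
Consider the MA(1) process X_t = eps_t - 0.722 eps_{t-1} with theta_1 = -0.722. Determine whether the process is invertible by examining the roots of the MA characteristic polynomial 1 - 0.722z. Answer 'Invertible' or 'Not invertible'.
\text{Invertible}

The MA(q) characteristic polynomial is P(z) = 1 - 0.722z.
Invertibility requires all roots to lie outside the unit circle, i.e. |z| > 1 for every root.
This is linear in z: 1 + (-0.722) z = 0  =>  z = -1/(-0.722) = 1.385042,  |z| = 1.385042.
Moduli of all roots: 1.3850.
All moduli strictly greater than 1? Yes.
Verdict: Invertible.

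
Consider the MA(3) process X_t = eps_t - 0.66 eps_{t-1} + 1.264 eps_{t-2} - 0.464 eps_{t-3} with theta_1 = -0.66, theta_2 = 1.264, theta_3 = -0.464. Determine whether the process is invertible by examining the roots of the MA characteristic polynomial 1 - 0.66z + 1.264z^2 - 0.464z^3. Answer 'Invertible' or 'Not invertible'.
\text{Not invertible}

The MA(q) characteristic polynomial is P(z) = 1 - 0.66z + 1.264z^2 - 0.464z^3.
Invertibility requires all roots to lie outside the unit circle, i.e. |z| > 1 for every root.
Degree 3: look for a simple real root z0 first, then factor out (1 - z/z0) and solve the remaining quadratic.
Testing z0 = 2.5: P(2.5) = 1 + (-0.66)(2.5) + (1.264)(2.5)^2 + (-0.464)(2.5)^3
  = 1 + (-1.65) + (7.9) + (-7.25) = 0.  So z_0 = 2.5 is a root, |z_0| = 2.5.
Divide out the factor (1 - 0.4 z) = (1 - z/z0) (since 1/z0 = 0.4):
  P(z) = (1 - 0.4 z)(1 + (-0.26) z + (1.16) z^2)
  [check: z-coef -0.26 - (0.4) = -0.66; z^2-coef 1.16 - (0.4)(-0.26) = 1.264; z^3-coef -(0.4)(1.16) = -0.464.]
Remaining roots from the quadratic factor 1 + (-0.26) z + (1.16) z^2:
  Set 1 + (-0.26) z + (1.16) z^2 = 0, i.e. a z^2 + b z + c = 0 with a = 1.16, b = -0.26, c = 1.
  Discriminant D = b^2 - 4ac = (-0.26)^2 - 4*(1.16)*1 = 0.0676 - (4.64) = -4.5724.
  D < 0, so the roots are the complex-conjugate pair z = (-b +/- i sqrt(-D)) / (2a) = 0.1121 +/- 0.9217i.
  For a conjugate pair |z|^2 = z * conj(z) = (product of roots) = c/a = 1/(1.16) = 0.862069, so |z| = sqrt(0.862069) = 0.9285 for both roots.
Moduli of all roots: 2.5000, 0.9285, 0.9285.
All moduli strictly greater than 1? No.
Verdict: Not invertible.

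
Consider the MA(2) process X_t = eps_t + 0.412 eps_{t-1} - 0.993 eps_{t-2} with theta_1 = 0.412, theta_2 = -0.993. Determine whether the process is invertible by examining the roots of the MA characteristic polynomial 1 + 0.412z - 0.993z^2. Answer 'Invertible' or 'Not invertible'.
\text{Not invertible}

The MA(q) characteristic polynomial is P(z) = 1 + 0.412z - 0.993z^2.
Invertibility requires all roots to lie outside the unit circle, i.e. |z| > 1 for every root.
Set 1 + (0.412) z + (-0.993) z^2 = 0, i.e. a z^2 + b z + c = 0 with a = -0.993, b = 0.412, c = 1.
Discriminant D = b^2 - 4ac = (0.412)^2 - 4*(-0.993)*1 = 0.169744 - (-3.972) = 4.141744.
D >= 0, so the roots are real: z = (-b +/- sqrt(D)) / (2a) = (-0.412 +/- 2.035128) / (-1.986).
  z_1 = (-0.412 + 2.035128) / (-1.986) = -0.8173,   |z_1| = 0.8173.
  z_2 = (-0.412 - 2.035128) / (-1.986) = 1.2322,   |z_2| = 1.2322.
Moduli of all roots: 0.8173, 1.2322.
All moduli strictly greater than 1? No.
Verdict: Not invertible.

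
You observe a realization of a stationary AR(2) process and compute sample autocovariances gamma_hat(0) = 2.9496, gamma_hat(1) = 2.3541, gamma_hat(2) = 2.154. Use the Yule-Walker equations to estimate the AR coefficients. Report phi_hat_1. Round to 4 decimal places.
\hat\phi_{1} = 0.5930

The Yule-Walker equations for an AR(p) process read, in matrix form,
  Gamma_p phi = r_p,   with   (Gamma_p)_{ij} = gamma(|i - j|),
                       (r_p)_i = gamma(i),   i,j = 1..p.
Substitute the sample gammas (Toeplitz matrix and right-hand side of size 2):
  Gamma_p = [[2.9496, 2.3541], [2.3541, 2.9496]]
  r_p     = [2.3541, 2.154]
Written out:
  2.9496 phi_1 + 2.3541 phi_2 = 2.3541
  2.3541 phi_1 + 2.9496 phi_2 = 2.154
Solve by Cramer's rule:
  det = gamma(0)^2 - gamma(1)^2 = (2.9496)^2 - (2.3541)^2 = 8.70014016 - 5.54178681 = 3.15835335
  phi_hat_1 = [gamma(1) gamma(0) - gamma(1) gamma(2)] / det = [(2.3541)(2.9496) - (2.3541)(2.154)] / 3.15835335 = 1.87292196 / 3.15835335 = 0.593
  phi_hat_2 = [gamma(0) gamma(2) - gamma(1)^2] / det = [(2.9496)(2.154) - (2.3541)^2] / 3.15835335 = 0.81165159 / 3.15835335 = 0.257
So phi_hat = [0.5930, 0.2570].
Therefore phi_hat_1 = 0.5930.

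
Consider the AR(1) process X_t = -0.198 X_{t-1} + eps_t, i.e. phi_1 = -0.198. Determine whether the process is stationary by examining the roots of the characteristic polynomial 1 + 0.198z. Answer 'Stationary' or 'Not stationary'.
\text{Stationary}

The AR(p) characteristic polynomial is P(z) = 1 + 0.198z.
Stationarity requires all roots to lie outside the unit circle, i.e. |z| > 1 for every root.
This is linear in z: 1 + (0.198) z = 0  =>  z = -1/(0.198) = -5.050505,  |z| = 5.050505.
Moduli of all roots: 5.0505.
All moduli strictly greater than 1? Yes.
Verdict: Stationary.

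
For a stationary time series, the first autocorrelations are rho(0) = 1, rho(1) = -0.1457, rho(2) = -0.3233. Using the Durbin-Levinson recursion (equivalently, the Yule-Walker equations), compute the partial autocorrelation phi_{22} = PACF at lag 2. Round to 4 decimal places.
\phi_{22} = -0.3520

The PACF at lag k is phi_{kk}, the last component of the solution
to the Yule-Walker system G_k phi = r_k where
  (G_k)_{ij} = rho(|i - j|), (r_k)_i = rho(i), i,j = 1..k.
Equivalently, Durbin-Levinson gives phi_{kk} iteratively:
  phi_{11} = rho(1)
  phi_{kk} = [rho(k) - sum_{j=1..k-1} phi_{k-1,j} rho(k-j)]
            / [1 - sum_{j=1..k-1} phi_{k-1,j} rho(j)],
  phi_{k,j} = phi_{k-1,j} - phi_{kk} phi_{k-1,k-j},  j = 1..k-1.
Step k = 1:
  phi_11 = rho(1) = -0.1457.
Step k = 2:
  phi_22 = [rho(2) - phi_11 rho(1)] / [1 - phi_11 rho(1)] = [-0.3233 - (-0.1457)(-0.1457)] / [1 - (-0.1457)(-0.1457)]
         = -0.34452849 / 0.97877151 = -0.352.
Therefore phi_{22} = -0.3520.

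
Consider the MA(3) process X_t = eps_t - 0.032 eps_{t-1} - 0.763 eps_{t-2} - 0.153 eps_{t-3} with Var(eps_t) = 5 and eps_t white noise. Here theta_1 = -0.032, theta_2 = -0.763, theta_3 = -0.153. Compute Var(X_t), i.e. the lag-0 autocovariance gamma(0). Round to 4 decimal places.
\gamma(0) = 8.0330

For an MA(q) process X_t = eps_t + sum_i theta_i eps_{t-i} with
Var(eps_t) = sigma^2, the variance is
  gamma(0) = sigma^2 * (1 + sum_i theta_i^2).
  sum_i theta_i^2 = (-0.032)^2 + (-0.763)^2 + (-0.153)^2 = 0.001024 + 0.582169 + 0.023409 = 0.606602.
  gamma(0) = 5 * (1 + 0.606602) = 5 * 1.606602 = 8.03301, which rounds to 8.0330.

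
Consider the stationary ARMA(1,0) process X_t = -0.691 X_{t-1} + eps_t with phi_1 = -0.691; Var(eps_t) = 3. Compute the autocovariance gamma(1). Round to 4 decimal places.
\gamma(1) = -3.9673

Multiply the model equation by X_{t-k} and take expectations. With theta_0 = psi_0 = 1 and psi_j the MA(infinity) weights, this gives
  gamma(k) - sum_i phi_i gamma(k-i) = c_k,
  c_k = sigma^2 * sum_{j=k..q} theta_j psi_{j-k}   (c_k = 0 for k > q),
using gamma(-m) = gamma(m).
Pure AR (q = 0): c_0 = sigma^2 = 3, c_k = 0 for k >= 1.
Equations for k = 0 and k = 1 (AR order 1):
  gamma(0) = phi_1 gamma(1) + c_0
  gamma(1) = phi_1 gamma(0) + c_1
Substituting the second into the first: gamma(0) (1 - phi_1^2) = c_0 + phi_1 c_1, so
  gamma(0) = c_0 / (1 - phi_1^2) = 3 / (1 - (-0.691)^2) = 3 / 0.522519 = 5.741418.
  gamma(1) = phi_1 gamma(0) = (-0.691)(5.741418) = -3.96732.
Therefore gamma(1) = -3.9673 (to 4 decimal places).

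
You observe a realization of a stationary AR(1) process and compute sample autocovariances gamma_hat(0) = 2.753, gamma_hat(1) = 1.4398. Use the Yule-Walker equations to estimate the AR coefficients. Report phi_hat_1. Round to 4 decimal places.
\hat\phi_{1} = 0.5230

The Yule-Walker equations for an AR(p) process read, in matrix form,
  Gamma_p phi = r_p,   with   (Gamma_p)_{ij} = gamma(|i - j|),
                       (r_p)_i = gamma(i),   i,j = 1..p.
Substitute the sample gammas (Toeplitz matrix and right-hand side of size 1):
  Gamma_p = [[2.753]]
  r_p     = [1.4398]
With p = 1 this is the single equation gamma(0) phi_1 = gamma(1):
  phi_hat_1 = gamma(1) / gamma(0) = 1.4398 / 2.753 = 0.5230.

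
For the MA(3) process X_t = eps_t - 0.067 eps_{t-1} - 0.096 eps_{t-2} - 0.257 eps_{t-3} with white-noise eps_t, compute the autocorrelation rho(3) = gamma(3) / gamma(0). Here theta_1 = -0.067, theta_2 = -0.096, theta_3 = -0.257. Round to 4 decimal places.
\rho(3) = -0.2380

For an MA(q) process with theta_0 = 1, the autocovariance is
  gamma(k) = sigma^2 * sum_{i=0..q-k} theta_i * theta_{i+k},
and rho(k) = gamma(k) / gamma(0). Sigma^2 cancels.
  numerator   = (1)*(-0.257) = -0.257.
  denominator = (1)^2 + (-0.067)^2 + (-0.096)^2 + (-0.257)^2 = 1.079754.
  rho(3) = -0.257 / 1.079754 = -0.2380.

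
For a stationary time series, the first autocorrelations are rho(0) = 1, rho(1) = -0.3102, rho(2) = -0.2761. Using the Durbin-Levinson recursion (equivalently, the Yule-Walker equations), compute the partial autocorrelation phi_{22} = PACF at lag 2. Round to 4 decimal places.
\phi_{22} = -0.4120

The PACF at lag k is phi_{kk}, the last component of the solution
to the Yule-Walker system G_k phi = r_k where
  (G_k)_{ij} = rho(|i - j|), (r_k)_i = rho(i), i,j = 1..k.
Equivalently, Durbin-Levinson gives phi_{kk} iteratively:
  phi_{11} = rho(1)
  phi_{kk} = [rho(k) - sum_{j=1..k-1} phi_{k-1,j} rho(k-j)]
            / [1 - sum_{j=1..k-1} phi_{k-1,j} rho(j)],
  phi_{k,j} = phi_{k-1,j} - phi_{kk} phi_{k-1,k-j},  j = 1..k-1.
Step k = 1:
  phi_11 = rho(1) = -0.3102.
Step k = 2:
  phi_22 = [rho(2) - phi_11 rho(1)] / [1 - phi_11 rho(1)] = [-0.2761 - (-0.3102)(-0.3102)] / [1 - (-0.3102)(-0.3102)]
         = -0.37232404 / 0.90377596 = -0.412.
Therefore phi_{22} = -0.4120.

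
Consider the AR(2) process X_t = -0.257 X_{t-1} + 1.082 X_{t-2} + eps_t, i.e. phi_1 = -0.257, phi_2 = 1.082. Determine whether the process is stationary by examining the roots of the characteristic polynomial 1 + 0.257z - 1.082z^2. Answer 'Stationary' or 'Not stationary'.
\text{Not stationary}

The AR(p) characteristic polynomial is P(z) = 1 + 0.257z - 1.082z^2.
Stationarity requires all roots to lie outside the unit circle, i.e. |z| > 1 for every root.
Set 1 + (0.257) z + (-1.082) z^2 = 0, i.e. a z^2 + b z + c = 0 with a = -1.082, b = 0.257, c = 1.
Discriminant D = b^2 - 4ac = (0.257)^2 - 4*(-1.082)*1 = 0.066049 - (-4.328) = 4.394049.
D >= 0, so the roots are real: z = (-b +/- sqrt(D)) / (2a) = (-0.257 +/- 2.096199) / (-2.164).
  z_1 = (-0.257 + 2.096199) / (-2.164) = -0.8499,   |z_1| = 0.8499.
  z_2 = (-0.257 - 2.096199) / (-2.164) = 1.0874,   |z_2| = 1.0874.
Moduli of all roots: 0.8499, 1.0874.
All moduli strictly greater than 1? No.
Verdict: Not stationary.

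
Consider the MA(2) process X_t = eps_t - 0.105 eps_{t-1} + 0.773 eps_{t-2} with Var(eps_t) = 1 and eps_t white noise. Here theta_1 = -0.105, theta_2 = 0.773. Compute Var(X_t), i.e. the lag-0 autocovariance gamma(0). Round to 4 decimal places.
\gamma(0) = 1.6086

For an MA(q) process X_t = eps_t + sum_i theta_i eps_{t-i} with
Var(eps_t) = sigma^2, the variance is
  gamma(0) = sigma^2 * (1 + sum_i theta_i^2).
  sum_i theta_i^2 = (-0.105)^2 + (0.773)^2 = 0.011025 + 0.597529 = 0.608554.
  gamma(0) = 1 * (1 + 0.608554) = 1 * 1.608554 = 1.608554, which rounds to 1.6086.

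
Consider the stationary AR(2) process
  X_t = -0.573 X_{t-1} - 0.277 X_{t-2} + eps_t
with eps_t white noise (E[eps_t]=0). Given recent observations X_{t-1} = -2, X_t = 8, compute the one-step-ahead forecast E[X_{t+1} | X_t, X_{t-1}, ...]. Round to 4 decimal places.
E[X_{t+1} \mid \mathcal F_t] = -4.0300

For an AR(p) model X_t = c + sum_i phi_i X_{t-i} + eps_t, the
one-step-ahead conditional mean is
  E[X_{t+1} | X_t, ...] = c + sum_i phi_i X_{t+1-i}.
Substitute known values:
  E[X_{t+1} | ...] = (-0.573) * (8) + (-0.277) * (-2)
                   = -4.0300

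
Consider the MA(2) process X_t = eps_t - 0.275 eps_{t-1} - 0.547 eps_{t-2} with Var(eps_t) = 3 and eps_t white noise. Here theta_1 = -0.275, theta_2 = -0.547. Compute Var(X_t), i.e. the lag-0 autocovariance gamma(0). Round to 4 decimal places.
\gamma(0) = 4.1245

For an MA(q) process X_t = eps_t + sum_i theta_i eps_{t-i} with
Var(eps_t) = sigma^2, the variance is
  gamma(0) = sigma^2 * (1 + sum_i theta_i^2).
  sum_i theta_i^2 = (-0.275)^2 + (-0.547)^2 = 0.075625 + 0.299209 = 0.374834.
  gamma(0) = 3 * (1 + 0.374834) = 3 * 1.374834 = 4.124502, which rounds to 4.1245.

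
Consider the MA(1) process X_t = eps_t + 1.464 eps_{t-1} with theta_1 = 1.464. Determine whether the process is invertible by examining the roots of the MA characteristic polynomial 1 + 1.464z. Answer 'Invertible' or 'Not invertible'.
\text{Not invertible}

The MA(q) characteristic polynomial is P(z) = 1 + 1.464z.
Invertibility requires all roots to lie outside the unit circle, i.e. |z| > 1 for every root.
This is linear in z: 1 + (1.464) z = 0  =>  z = -1/(1.464) = -0.68306,  |z| = 0.68306.
Moduli of all roots: 0.6831.
All moduli strictly greater than 1? No.
Verdict: Not invertible.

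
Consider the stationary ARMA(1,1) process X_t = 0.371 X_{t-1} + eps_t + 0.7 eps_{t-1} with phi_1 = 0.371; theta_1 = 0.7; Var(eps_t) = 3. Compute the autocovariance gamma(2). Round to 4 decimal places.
\gamma(2) = 1.7413

Multiply the model equation by X_{t-k} and take expectations. With theta_0 = psi_0 = 1 and psi_j the MA(infinity) weights, this gives
  gamma(k) - sum_i phi_i gamma(k-i) = c_k,
  c_k = sigma^2 * sum_{j=k..q} theta_j psi_{j-k}   (c_k = 0 for k > q),
using gamma(-m) = gamma(m).
psi-weights needed (psi_j = theta_j + sum_i phi_i psi_{j-i}):
  psi_1 = theta_1 + phi_1 = 0.7 + (0.371) = 1.071
Right-hand sides:
  c_0 = sigma^2 (1 + theta_1 psi_1) = 3 * (1 + (0.7)(1.071)) = 3 * 1.7497 = 5.2491
  c_1 = sigma^2 theta_1 = 3 * (0.7) = 2.1
  c_2 = 0
Equations for k = 0 and k = 1 (AR order 1):
  gamma(0) = phi_1 gamma(1) + c_0
  gamma(1) = phi_1 gamma(0) + c_1
Substituting the second into the first: gamma(0) (1 - phi_1^2) = c_0 + phi_1 c_1, so
  gamma(0) = (c_0 + phi_1 c_1) / (1 - phi_1^2) = (5.2491 + (0.371)(2.1)) / (1 - (0.371)^2) = 6.0282 / 0.862359 = 6.99036.
  gamma(1) = phi_1 gamma(0) + c_1 = (0.371)(6.99036) + (2.1) = 4.693424.
For k = 2 (> q): gamma(2) = phi_1 gamma(1) = (0.371)(4.693424) = 1.74126.
Therefore gamma(2) = 1.7413 (to 4 decimal places).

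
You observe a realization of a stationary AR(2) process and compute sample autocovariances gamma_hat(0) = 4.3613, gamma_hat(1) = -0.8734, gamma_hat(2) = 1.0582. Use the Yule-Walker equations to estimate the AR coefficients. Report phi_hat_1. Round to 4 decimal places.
\hat\phi_{1} = -0.1580

The Yule-Walker equations for an AR(p) process read, in matrix form,
  Gamma_p phi = r_p,   with   (Gamma_p)_{ij} = gamma(|i - j|),
                       (r_p)_i = gamma(i),   i,j = 1..p.
Substitute the sample gammas (Toeplitz matrix and right-hand side of size 2):
  Gamma_p = [[4.3613, -0.8734], [-0.8734, 4.3613]]
  r_p     = [-0.8734, 1.0582]
Written out:
  4.3613 phi_1 - 0.8734 phi_2 = -0.8734
  -0.8734 phi_1 + 4.3613 phi_2 = 1.0582
Solve by Cramer's rule:
  det = gamma(0)^2 - gamma(1)^2 = (4.3613)^2 - (-0.8734)^2 = 19.02093769 - 0.76282756 = 18.25811013
  phi_hat_1 = [gamma(1) gamma(0) - gamma(1) gamma(2)] / det = [(-0.8734)(4.3613) - (-0.8734)(1.0582)] / 18.25811013 = -2.88492754 / 18.25811013 = -0.158
  phi_hat_2 = [gamma(0) gamma(2) - gamma(1)^2] / det = [(4.3613)(1.0582) - (-0.8734)^2] / 18.25811013 = 3.8523001 / 18.25811013 = 0.211
So phi_hat = [-0.1580, 0.2110].
Therefore phi_hat_1 = -0.1580.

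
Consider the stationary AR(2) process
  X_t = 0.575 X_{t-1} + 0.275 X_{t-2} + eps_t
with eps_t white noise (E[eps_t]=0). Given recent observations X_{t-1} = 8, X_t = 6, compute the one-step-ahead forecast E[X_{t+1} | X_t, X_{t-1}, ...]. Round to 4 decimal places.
E[X_{t+1} \mid \mathcal F_t] = 5.6500

For an AR(p) model X_t = c + sum_i phi_i X_{t-i} + eps_t, the
one-step-ahead conditional mean is
  E[X_{t+1} | X_t, ...] = c + sum_i phi_i X_{t+1-i}.
Substitute known values:
  E[X_{t+1} | ...] = (0.575) * (6) + (0.275) * (8)
                   = 5.6500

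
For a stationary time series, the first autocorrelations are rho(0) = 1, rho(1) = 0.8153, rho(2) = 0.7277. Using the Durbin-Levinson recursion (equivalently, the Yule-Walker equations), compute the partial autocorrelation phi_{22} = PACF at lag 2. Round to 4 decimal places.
\phi_{22} = 0.1879

The PACF at lag k is phi_{kk}, the last component of the solution
to the Yule-Walker system G_k phi = r_k where
  (G_k)_{ij} = rho(|i - j|), (r_k)_i = rho(i), i,j = 1..k.
Equivalently, Durbin-Levinson gives phi_{kk} iteratively:
  phi_{11} = rho(1)
  phi_{kk} = [rho(k) - sum_{j=1..k-1} phi_{k-1,j} rho(k-j)]
            / [1 - sum_{j=1..k-1} phi_{k-1,j} rho(j)],
  phi_{k,j} = phi_{k-1,j} - phi_{kk} phi_{k-1,k-j},  j = 1..k-1.
Step k = 1:
  phi_11 = rho(1) = 0.8153.
Step k = 2:
  phi_22 = [rho(2) - phi_11 rho(1)] / [1 - phi_11 rho(1)] = [0.7277 - (0.8153)(0.8153)] / [1 - (0.8153)(0.8153)]
         = 0.06298591 / 0.33528591 = 0.1879.
Therefore phi_{22} = 0.1879.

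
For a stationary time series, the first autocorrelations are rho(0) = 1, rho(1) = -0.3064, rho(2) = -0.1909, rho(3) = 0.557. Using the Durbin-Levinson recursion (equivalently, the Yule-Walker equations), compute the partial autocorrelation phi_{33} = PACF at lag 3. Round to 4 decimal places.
\phi_{33} = 0.4700

The PACF at lag k is phi_{kk}, the last component of the solution
to the Yule-Walker system G_k phi = r_k where
  (G_k)_{ij} = rho(|i - j|), (r_k)_i = rho(i), i,j = 1..k.
Equivalently, Durbin-Levinson gives phi_{kk} iteratively:
  phi_{11} = rho(1)
  phi_{kk} = [rho(k) - sum_{j=1..k-1} phi_{k-1,j} rho(k-j)]
            / [1 - sum_{j=1..k-1} phi_{k-1,j} rho(j)],
  phi_{k,j} = phi_{k-1,j} - phi_{kk} phi_{k-1,k-j},  j = 1..k-1.
Step k = 1:
  phi_11 = rho(1) = -0.3064.
Step k = 2:
  phi_22 = [rho(2) - phi_11 rho(1)] / [1 - phi_11 rho(1)] = [-0.1909 - (-0.3064)(-0.3064)] / [1 - (-0.3064)(-0.3064)]
         = -0.28478096 / 0.90611904 = -0.314286.
  Update: phi_21 = phi_11 - phi_22 phi_11 = -0.3064 - (-0.314286)(-0.3064) = -0.402697.
Step k = 3:
  phi_33 = [rho(3) - phi_21 rho(2) - phi_22 rho(1)] / [1 - phi_21 rho(1) - phi_22 rho(2)]
    numerator   = 0.557 - (-0.402697)(-0.1909) - (-0.314286)(-0.3064) = 0.38382769
    denominator = 1 - (-0.402697)(-0.3064) - (-0.314286)(-0.1909) = 0.81661624
  phi_33 = 0.38382769 / 0.81661624 = 0.47.
Therefore phi_{33} = 0.4700.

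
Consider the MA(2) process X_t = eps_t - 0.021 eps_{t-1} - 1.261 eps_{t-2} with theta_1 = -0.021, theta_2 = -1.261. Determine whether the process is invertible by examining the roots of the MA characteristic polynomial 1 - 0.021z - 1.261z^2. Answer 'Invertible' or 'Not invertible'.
\text{Not invertible}

The MA(q) characteristic polynomial is P(z) = 1 - 0.021z - 1.261z^2.
Invertibility requires all roots to lie outside the unit circle, i.e. |z| > 1 for every root.
Set 1 + (-0.021) z + (-1.261) z^2 = 0, i.e. a z^2 + b z + c = 0 with a = -1.261, b = -0.021, c = 1.
Discriminant D = b^2 - 4ac = (-0.021)^2 - 4*(-1.261)*1 = 0.000441 - (-5.044) = 5.044441.
D >= 0, so the roots are real: z = (-b +/- sqrt(D)) / (2a) = (0.021 +/- 2.245983) / (-2.522).
  z_1 = (0.021 + 2.245983) / (-2.522) = -0.8989,   |z_1| = 0.8989.
  z_2 = (0.021 - 2.245983) / (-2.522) = 0.8822,   |z_2| = 0.8822.
Moduli of all roots: 0.8989, 0.8822.
All moduli strictly greater than 1? No.
Verdict: Not invertible.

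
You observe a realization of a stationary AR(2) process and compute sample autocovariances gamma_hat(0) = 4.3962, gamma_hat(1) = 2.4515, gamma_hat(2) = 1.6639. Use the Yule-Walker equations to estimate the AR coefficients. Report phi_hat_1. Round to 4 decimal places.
\hat\phi_{1} = 0.5030

The Yule-Walker equations for an AR(p) process read, in matrix form,
  Gamma_p phi = r_p,   with   (Gamma_p)_{ij} = gamma(|i - j|),
                       (r_p)_i = gamma(i),   i,j = 1..p.
Substitute the sample gammas (Toeplitz matrix and right-hand side of size 2):
  Gamma_p = [[4.3962, 2.4515], [2.4515, 4.3962]]
  r_p     = [2.4515, 1.6639]
Written out:
  4.3962 phi_1 + 2.4515 phi_2 = 2.4515
  2.4515 phi_1 + 4.3962 phi_2 = 1.6639
Solve by Cramer's rule:
  det = gamma(0)^2 - gamma(1)^2 = (4.3962)^2 - (2.4515)^2 = 19.32657444 - 6.00985225 = 13.31672219
  phi_hat_1 = [gamma(1) gamma(0) - gamma(1) gamma(2)] / det = [(2.4515)(4.3962) - (2.4515)(1.6639)] / 13.31672219 = 6.69823345 / 13.31672219 = 0.503
  phi_hat_2 = [gamma(0) gamma(2) - gamma(1)^2] / det = [(4.3962)(1.6639) - (2.4515)^2] / 13.31672219 = 1.30498493 / 13.31672219 = 0.098
So phi_hat = [0.5030, 0.0980].
Therefore phi_hat_1 = 0.5030.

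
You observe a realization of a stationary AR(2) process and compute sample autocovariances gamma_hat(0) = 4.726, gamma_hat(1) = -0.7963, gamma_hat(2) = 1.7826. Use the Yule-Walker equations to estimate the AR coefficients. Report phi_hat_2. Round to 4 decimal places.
\hat\phi_{2} = 0.3590

The Yule-Walker equations for an AR(p) process read, in matrix form,
  Gamma_p phi = r_p,   with   (Gamma_p)_{ij} = gamma(|i - j|),
                       (r_p)_i = gamma(i),   i,j = 1..p.
Substitute the sample gammas (Toeplitz matrix and right-hand side of size 2):
  Gamma_p = [[4.726, -0.7963], [-0.7963, 4.726]]
  r_p     = [-0.7963, 1.7826]
Written out:
  4.726 phi_1 - 0.7963 phi_2 = -0.7963
  -0.7963 phi_1 + 4.726 phi_2 = 1.7826
Solve by Cramer's rule:
  det = gamma(0)^2 - gamma(1)^2 = (4.726)^2 - (-0.7963)^2 = 22.335076 - 0.63409369 = 21.70098231
  phi_hat_1 = [gamma(1) gamma(0) - gamma(1) gamma(2)] / det = [(-0.7963)(4.726) - (-0.7963)(1.7826)] / 21.70098231 = -2.34382942 / 21.70098231 = -0.108
  phi_hat_2 = [gamma(0) gamma(2) - gamma(1)^2] / det = [(4.726)(1.7826) - (-0.7963)^2] / 21.70098231 = 7.79047391 / 21.70098231 = 0.359
So phi_hat = [-0.1080, 0.3590].
Therefore phi_hat_2 = 0.3590.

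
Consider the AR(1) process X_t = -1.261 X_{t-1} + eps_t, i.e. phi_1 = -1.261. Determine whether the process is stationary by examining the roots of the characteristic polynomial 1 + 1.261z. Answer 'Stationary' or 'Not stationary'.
\text{Not stationary}

The AR(p) characteristic polynomial is P(z) = 1 + 1.261z.
Stationarity requires all roots to lie outside the unit circle, i.e. |z| > 1 for every root.
This is linear in z: 1 + (1.261) z = 0  =>  z = -1/(1.261) = -0.793021,  |z| = 0.793021.
Moduli of all roots: 0.7930.
All moduli strictly greater than 1? No.
Verdict: Not stationary.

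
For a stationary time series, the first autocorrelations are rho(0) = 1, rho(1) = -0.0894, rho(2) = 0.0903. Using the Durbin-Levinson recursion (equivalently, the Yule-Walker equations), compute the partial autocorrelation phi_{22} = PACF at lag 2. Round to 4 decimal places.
\phi_{22} = 0.0830

The PACF at lag k is phi_{kk}, the last component of the solution
to the Yule-Walker system G_k phi = r_k where
  (G_k)_{ij} = rho(|i - j|), (r_k)_i = rho(i), i,j = 1..k.
Equivalently, Durbin-Levinson gives phi_{kk} iteratively:
  phi_{11} = rho(1)
  phi_{kk} = [rho(k) - sum_{j=1..k-1} phi_{k-1,j} rho(k-j)]
            / [1 - sum_{j=1..k-1} phi_{k-1,j} rho(j)],
  phi_{k,j} = phi_{k-1,j} - phi_{kk} phi_{k-1,k-j},  j = 1..k-1.
Step k = 1:
  phi_11 = rho(1) = -0.0894.
Step k = 2:
  phi_22 = [rho(2) - phi_11 rho(1)] / [1 - phi_11 rho(1)] = [0.0903 - (-0.0894)(-0.0894)] / [1 - (-0.0894)(-0.0894)]
         = 0.08230764 / 0.99200764 = 0.083.
Therefore phi_{22} = 0.0830.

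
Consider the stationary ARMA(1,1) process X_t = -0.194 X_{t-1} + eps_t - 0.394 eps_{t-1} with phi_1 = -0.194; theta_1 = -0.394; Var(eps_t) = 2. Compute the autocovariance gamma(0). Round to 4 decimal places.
\gamma(0) = 2.7185

Multiply the model equation by X_{t-k} and take expectations. With theta_0 = psi_0 = 1 and psi_j the MA(infinity) weights, this gives
  gamma(k) - sum_i phi_i gamma(k-i) = c_k,
  c_k = sigma^2 * sum_{j=k..q} theta_j psi_{j-k}   (c_k = 0 for k > q),
using gamma(-m) = gamma(m).
psi-weights needed (psi_j = theta_j + sum_i phi_i psi_{j-i}):
  psi_1 = theta_1 + phi_1 = -0.394 + (-0.194) = -0.588
Right-hand sides:
  c_0 = sigma^2 (1 + theta_1 psi_1) = 2 * (1 + (-0.394)(-0.588)) = 2 * 1.231672 = 2.463344
  c_1 = sigma^2 theta_1 = 2 * (-0.394) = -0.788
  c_2 = 0
Equations for k = 0 and k = 1 (AR order 1):
  gamma(0) = phi_1 gamma(1) + c_0
  gamma(1) = phi_1 gamma(0) + c_1
Substituting the second into the first: gamma(0) (1 - phi_1^2) = c_0 + phi_1 c_1, so
  gamma(0) = (c_0 + phi_1 c_1) / (1 - phi_1^2) = (2.463344 + (-0.194)(-0.788)) / (1 - (-0.194)^2) = 2.616216 / 0.962364 = 2.718531.
Therefore gamma(0) = 2.7185 (to 4 decimal places).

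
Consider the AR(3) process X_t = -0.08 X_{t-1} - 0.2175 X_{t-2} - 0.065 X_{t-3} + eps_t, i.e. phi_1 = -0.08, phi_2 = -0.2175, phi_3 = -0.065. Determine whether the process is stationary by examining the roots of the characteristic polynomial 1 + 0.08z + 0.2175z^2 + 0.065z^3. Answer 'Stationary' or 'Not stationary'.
\text{Stationary}

The AR(p) characteristic polynomial is P(z) = 1 + 0.08z + 0.2175z^2 + 0.065z^3.
Stationarity requires all roots to lie outside the unit circle, i.e. |z| > 1 for every root.
Degree 3: look for a simple real root z0 first, then factor out (1 - z/z0) and solve the remaining quadratic.
Testing z0 = -4: P(-4) = 1 + (0.08)(-4) + (0.2175)(-4)^2 + (0.065)(-4)^3
  = 1 + (-0.32) + (3.48) + (-4.16) = 0.  So z_0 = -4 is a root, |z_0| = 4.
Divide out the factor (1 + 0.25 z) = (1 - z/z0) (since 1/z0 = -0.25):
  P(z) = (1 + 0.25 z)(1 + (-0.17) z + (0.26) z^2)
  [check: z-coef -0.17 - (-0.25) = 0.08; z^2-coef 0.26 - (-0.25)(-0.17) = 0.2175; z^3-coef -(-0.25)(0.26) = 0.065.]
Remaining roots from the quadratic factor 1 + (-0.17) z + (0.26) z^2:
  Set 1 + (-0.17) z + (0.26) z^2 = 0, i.e. a z^2 + b z + c = 0 with a = 0.26, b = -0.17, c = 1.
  Discriminant D = b^2 - 4ac = (-0.17)^2 - 4*(0.26)*1 = 0.0289 - (1.04) = -1.0111.
  D < 0, so the roots are the complex-conjugate pair z = (-b +/- i sqrt(-D)) / (2a) = 0.3269 +/- 1.9337i.
  For a conjugate pair |z|^2 = z * conj(z) = (product of roots) = c/a = 1/(0.26) = 3.846154, so |z| = sqrt(3.846154) = 1.9612 for both roots.
Moduli of all roots: 4.0000, 1.9612, 1.9612.
All moduli strictly greater than 1? Yes.
Verdict: Stationary.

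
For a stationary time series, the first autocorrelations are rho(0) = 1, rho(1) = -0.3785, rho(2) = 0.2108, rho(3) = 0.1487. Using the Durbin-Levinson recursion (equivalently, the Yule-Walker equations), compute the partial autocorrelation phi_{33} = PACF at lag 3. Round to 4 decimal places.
\phi_{33} = 0.2960

The PACF at lag k is phi_{kk}, the last component of the solution
to the Yule-Walker system G_k phi = r_k where
  (G_k)_{ij} = rho(|i - j|), (r_k)_i = rho(i), i,j = 1..k.
Equivalently, Durbin-Levinson gives phi_{kk} iteratively:
  phi_{11} = rho(1)
  phi_{kk} = [rho(k) - sum_{j=1..k-1} phi_{k-1,j} rho(k-j)]
            / [1 - sum_{j=1..k-1} phi_{k-1,j} rho(j)],
  phi_{k,j} = phi_{k-1,j} - phi_{kk} phi_{k-1,k-j},  j = 1..k-1.
Step k = 1:
  phi_11 = rho(1) = -0.3785.
Step k = 2:
  phi_22 = [rho(2) - phi_11 rho(1)] / [1 - phi_11 rho(1)] = [0.2108 - (-0.3785)(-0.3785)] / [1 - (-0.3785)(-0.3785)]
         = 0.06753775 / 0.85673775 = 0.078831.
  Update: phi_21 = phi_11 - phi_22 phi_11 = -0.3785 - (0.078831)(-0.3785) = -0.348662.
Step k = 3:
  phi_33 = [rho(3) - phi_21 rho(2) - phi_22 rho(1)] / [1 - phi_21 rho(1) - phi_22 rho(2)]
    numerator   = 0.1487 - (-0.348662)(0.2108) - (0.078831)(-0.3785) = 0.25203567
    denominator = 1 - (-0.348662)(-0.3785) - (0.078831)(0.2108) = 0.85141366
  phi_33 = 0.25203567 / 0.85141366 = 0.296.
Therefore phi_{33} = 0.2960.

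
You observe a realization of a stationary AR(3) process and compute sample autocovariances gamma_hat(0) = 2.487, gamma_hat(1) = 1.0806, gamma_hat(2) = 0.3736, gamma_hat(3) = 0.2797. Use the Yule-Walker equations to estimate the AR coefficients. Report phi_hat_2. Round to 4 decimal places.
\hat\phi_{2} = -0.0840

The Yule-Walker equations for an AR(p) process read, in matrix form,
  Gamma_p phi = r_p,   with   (Gamma_p)_{ij} = gamma(|i - j|),
                       (r_p)_i = gamma(i),   i,j = 1..p.
Substitute the sample gammas (Toeplitz matrix and right-hand side of size 3):
  Gamma_p = [[2.487, 1.0806, 0.3736], [1.0806, 2.487, 1.0806], [0.3736, 1.0806, 2.487]]
  r_p     = [1.0806, 0.3736, 0.2797]
Written out (R1..R3):
  (R1) 2.487 phi_1 + 1.0806 phi_2 + 0.3736 phi_3 = 1.0806
  (R2) 1.0806 phi_1 + 2.487 phi_2 + 1.0806 phi_3 = 0.3736
  (R3) 0.3736 phi_1 + 1.0806 phi_2 + 2.487 phi_3 = 0.2797
Gaussian elimination:
  R2 <- R2 - (1.0806/2.487) R1 = R2 - (0.434499) R1:  2.01748 phi_2 + 0.918271 phi_3 = -0.09592
  R3 <- R3 - (0.3736/2.487) R1 = R3 - (0.150221) R1:  0.918271 phi_2 + 2.430877 phi_3 = 0.117371
  R3 <- R3 - (0.918271/2.01748) R2 = R3 - (0.455157) R2:  2.012919 phi_3 = 0.16103
Back-substitution:
  phi_hat_3 = 0.16103 / 2.012919 = 0.079998
  phi_hat_2 = (-0.09592 - (0.918271)(0.079998)) / 2.01748 = -0.083956
  phi_hat_1 = (1.0806 - (1.0806)(-0.083956) - (0.3736)(0.079998)) / 2.487 = 0.458961
So phi_hat = [0.4590, -0.0840, 0.0800].
Therefore phi_hat_2 = -0.0840.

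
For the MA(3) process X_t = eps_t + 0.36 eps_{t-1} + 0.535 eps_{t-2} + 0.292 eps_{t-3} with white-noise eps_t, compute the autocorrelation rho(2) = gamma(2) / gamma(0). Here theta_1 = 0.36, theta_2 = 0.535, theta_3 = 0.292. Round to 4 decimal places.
\rho(2) = 0.4264

For an MA(q) process with theta_0 = 1, the autocovariance is
  gamma(k) = sigma^2 * sum_{i=0..q-k} theta_i * theta_{i+k},
and rho(k) = gamma(k) / gamma(0). Sigma^2 cancels.
  numerator   = (1)*(0.535) + (0.36)*(0.292) = 0.64012.
  denominator = (1)^2 + (0.36)^2 + (0.535)^2 + (0.292)^2 = 1.501089.
  rho(2) = 0.64012 / 1.501089 = 0.4264.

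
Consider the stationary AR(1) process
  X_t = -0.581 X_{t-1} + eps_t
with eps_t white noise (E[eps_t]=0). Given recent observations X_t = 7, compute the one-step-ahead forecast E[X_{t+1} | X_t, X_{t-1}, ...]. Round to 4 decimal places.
E[X_{t+1} \mid \mathcal F_t] = -4.0670

For an AR(p) model X_t = c + sum_i phi_i X_{t-i} + eps_t, the
one-step-ahead conditional mean is
  E[X_{t+1} | X_t, ...] = c + sum_i phi_i X_{t+1-i}.
Substitute known values:
  E[X_{t+1} | ...] = (-0.581) * (7)
                   = -4.0670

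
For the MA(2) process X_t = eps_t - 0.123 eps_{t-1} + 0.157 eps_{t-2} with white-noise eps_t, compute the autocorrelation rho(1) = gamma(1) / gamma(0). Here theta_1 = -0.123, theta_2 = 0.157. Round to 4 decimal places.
\rho(1) = -0.1369

For an MA(q) process with theta_0 = 1, the autocovariance is
  gamma(k) = sigma^2 * sum_{i=0..q-k} theta_i * theta_{i+k},
and rho(k) = gamma(k) / gamma(0). Sigma^2 cancels.
  numerator   = (1)*(-0.123) + (-0.123)*(0.157) = -0.142311.
  denominator = (1)^2 + (-0.123)^2 + (0.157)^2 = 1.039778.
  rho(1) = -0.142311 / 1.039778 = -0.1369.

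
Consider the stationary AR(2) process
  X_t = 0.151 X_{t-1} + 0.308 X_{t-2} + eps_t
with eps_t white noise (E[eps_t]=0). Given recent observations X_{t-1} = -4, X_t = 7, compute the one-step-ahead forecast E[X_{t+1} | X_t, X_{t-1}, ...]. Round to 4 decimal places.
E[X_{t+1} \mid \mathcal F_t] = -0.1750

For an AR(p) model X_t = c + sum_i phi_i X_{t-i} + eps_t, the
one-step-ahead conditional mean is
  E[X_{t+1} | X_t, ...] = c + sum_i phi_i X_{t+1-i}.
Substitute known values:
  E[X_{t+1} | ...] = (0.151) * (7) + (0.308) * (-4)
                   = -0.1750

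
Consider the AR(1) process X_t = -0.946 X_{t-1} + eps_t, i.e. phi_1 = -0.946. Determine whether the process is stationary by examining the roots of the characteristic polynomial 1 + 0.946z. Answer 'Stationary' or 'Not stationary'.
\text{Stationary}

The AR(p) characteristic polynomial is P(z) = 1 + 0.946z.
Stationarity requires all roots to lie outside the unit circle, i.e. |z| > 1 for every root.
This is linear in z: 1 + (0.946) z = 0  =>  z = -1/(0.946) = -1.057082,  |z| = 1.057082.
Moduli of all roots: 1.0571.
All moduli strictly greater than 1? Yes.
Verdict: Stationary.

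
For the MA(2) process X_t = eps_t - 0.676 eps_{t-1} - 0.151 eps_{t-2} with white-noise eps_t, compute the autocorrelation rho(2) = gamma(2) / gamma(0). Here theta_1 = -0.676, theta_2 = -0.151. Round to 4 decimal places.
\rho(2) = -0.1020

For an MA(q) process with theta_0 = 1, the autocovariance is
  gamma(k) = sigma^2 * sum_{i=0..q-k} theta_i * theta_{i+k},
and rho(k) = gamma(k) / gamma(0). Sigma^2 cancels.
  numerator   = (1)*(-0.151) = -0.151.
  denominator = (1)^2 + (-0.676)^2 + (-0.151)^2 = 1.479777.
  rho(2) = -0.151 / 1.479777 = -0.1020.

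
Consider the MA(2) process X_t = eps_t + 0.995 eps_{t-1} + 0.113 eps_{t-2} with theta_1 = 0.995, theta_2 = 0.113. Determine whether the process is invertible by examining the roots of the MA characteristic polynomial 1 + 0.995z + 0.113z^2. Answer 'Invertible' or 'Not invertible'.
\text{Invertible}

The MA(q) characteristic polynomial is P(z) = 1 + 0.995z + 0.113z^2.
Invertibility requires all roots to lie outside the unit circle, i.e. |z| > 1 for every root.
Set 1 + (0.995) z + (0.113) z^2 = 0, i.e. a z^2 + b z + c = 0 with a = 0.113, b = 0.995, c = 1.
Discriminant D = b^2 - 4ac = (0.995)^2 - 4*(0.113)*1 = 0.990025 - (0.452) = 0.538025.
D >= 0, so the roots are real: z = (-b +/- sqrt(D)) / (2a) = (-0.995 +/- 0.733502) / (0.226).
  z_1 = (-0.995 + 0.733502) / (0.226) = -1.1571,   |z_1| = 1.1571.
  z_2 = (-0.995 - 0.733502) / (0.226) = -7.6482,   |z_2| = 7.6482.
Moduli of all roots: 1.1571, 7.6482.
All moduli strictly greater than 1? Yes.
Verdict: Invertible.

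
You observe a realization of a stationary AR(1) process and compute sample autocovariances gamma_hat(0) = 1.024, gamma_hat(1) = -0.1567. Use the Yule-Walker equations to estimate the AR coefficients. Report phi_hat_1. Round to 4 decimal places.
\hat\phi_{1} = -0.1530

The Yule-Walker equations for an AR(p) process read, in matrix form,
  Gamma_p phi = r_p,   with   (Gamma_p)_{ij} = gamma(|i - j|),
                       (r_p)_i = gamma(i),   i,j = 1..p.
Substitute the sample gammas (Toeplitz matrix and right-hand side of size 1):
  Gamma_p = [[1.024]]
  r_p     = [-0.1567]
With p = 1 this is the single equation gamma(0) phi_1 = gamma(1):
  phi_hat_1 = gamma(1) / gamma(0) = -0.1567 / 1.024 = -0.1530.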